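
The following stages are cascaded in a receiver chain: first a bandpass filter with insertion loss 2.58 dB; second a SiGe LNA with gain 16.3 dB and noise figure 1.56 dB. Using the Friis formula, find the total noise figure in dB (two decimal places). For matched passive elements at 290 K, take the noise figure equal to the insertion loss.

4.14 dB

Convert to linear (a loss of L dB is a gain of −L dB): F_i = 10^(NF_i/10), G_i = 10^(G_i,dB/10)
  Stage 1: F_1 = 10^(2.58/10) = 1.811, G_1 = 10^(−2.58/10) = 0.5521
  Stage 2: F_2 = 10^(1.56/10) = 1.432, G_2 = 10^(16.3/10) = 42.66
Friis cascade:
  F = 1.811 + (1.432 − 1)/0.5521 = 2.594
NF = 10 log₁₀(2.594) = 4.14 dB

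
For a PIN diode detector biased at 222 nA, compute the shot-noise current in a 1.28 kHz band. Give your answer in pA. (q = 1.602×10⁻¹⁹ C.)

9.54 pA

I_n = √(2qI·B)
2qI·B = 2 × 1.602×10⁻¹⁹ × 2.22×10⁻⁷ × 1.28×10³ = 9.10×10⁻²³ A²
I_n = √(9.10×10⁻²³) = 9.54×10⁻¹² A = 9.54 pA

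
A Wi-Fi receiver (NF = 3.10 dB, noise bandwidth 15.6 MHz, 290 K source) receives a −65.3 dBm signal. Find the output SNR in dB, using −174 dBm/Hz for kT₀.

33.7 dB

Noise floor: N = −174 + 10 log₁₀(B) + NF
10 log₁₀(1.56×10⁷) = 71.93 dB
N = −174 + 71.93 + 3.10 = −98.97 dBm
SNR = P_sig − N = −65.3 − (−98.97) = 33.67 dB → 33.7 dB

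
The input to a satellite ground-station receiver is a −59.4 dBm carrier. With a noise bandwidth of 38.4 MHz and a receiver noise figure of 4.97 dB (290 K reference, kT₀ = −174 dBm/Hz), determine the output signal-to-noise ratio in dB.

Noise floor: N = −174 + 10 log₁₀(B) + NF
10 log₁₀(3.84×10⁷) = 75.84 dB
N = −174 + 75.84 + 4.97 = −93.19 dBm
SNR = P_sig − N = −59.4 − (−93.19) = 33.79 dB → 33.8 dB

33.8 dB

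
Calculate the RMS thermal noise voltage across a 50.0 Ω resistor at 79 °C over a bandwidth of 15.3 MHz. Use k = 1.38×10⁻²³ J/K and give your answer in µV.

T = 79 °C + 273.15 = 352.15 K
V_n = √(4kTRB)
4kTRB = 4 × 1.38×10⁻²³ × 352.15 × 5.00×10¹ × 1.53×10⁷ = 1.49×10⁻¹¹ V²
V_n = √(1.49×10⁻¹¹) = 3.86×10⁻⁶ V = 3.86 µV

3.86 µV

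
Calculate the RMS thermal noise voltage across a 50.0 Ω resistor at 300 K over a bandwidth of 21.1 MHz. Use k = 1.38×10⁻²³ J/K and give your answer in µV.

4.18 µV

V_n = √(4kTRB)
4kTRB = 4 × 1.38×10⁻²³ × 300 × 5.00×10¹ × 2.11×10⁷ = 1.75×10⁻¹¹ V²
V_n = √(1.75×10⁻¹¹) = 4.18×10⁻⁶ V = 4.18 µV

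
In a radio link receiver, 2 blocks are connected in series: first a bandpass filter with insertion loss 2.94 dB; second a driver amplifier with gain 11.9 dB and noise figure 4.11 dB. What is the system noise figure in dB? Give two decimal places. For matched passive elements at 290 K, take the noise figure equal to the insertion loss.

Convert to linear (a loss of L dB is a gain of −L dB): F_i = 10^(NF_i/10), G_i = 10^(G_i,dB/10)
  Stage 1: F_1 = 10^(2.94/10) = 1.968, G_1 = 10^(−2.94/10) = 0.5082
  Stage 2: F_2 = 10^(4.11/10) = 2.576, G_2 = 10^(11.9/10) = 15.49
Friis cascade:
  F = 1.968 + (2.576 − 1)/0.5082 = 5.070
NF = 10 log₁₀(5.070) = 7.05 dB

7.05 dB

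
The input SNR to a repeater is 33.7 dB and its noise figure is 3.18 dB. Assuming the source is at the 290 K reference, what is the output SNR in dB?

By definition F = SNR_in/SNR_out, so in dB: SNR_out = SNR_in − NF
SNR_out = 33.7 − 3.18 = 30.52 dB

30.52 dB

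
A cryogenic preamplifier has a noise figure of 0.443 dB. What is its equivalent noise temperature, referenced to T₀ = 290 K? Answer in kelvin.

31.1 K

F = 10^(0.443/10) = 1.10739
T_e = (F − 1)·T₀ = (1.10739 − 1) × 290 = 31.1 K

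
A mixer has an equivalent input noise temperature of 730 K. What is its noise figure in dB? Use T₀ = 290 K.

F = 1 + T_e/T₀ = 1 + 730/290 = 3.51724
NF = 10 log₁₀(3.51724) = 5.46 dB

5.46 dB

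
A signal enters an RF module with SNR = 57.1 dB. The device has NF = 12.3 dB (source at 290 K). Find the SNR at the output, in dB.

By definition F = SNR_in/SNR_out, so in dB: SNR_out = SNR_in − NF
SNR_out = 57.1 − 12.3 = 44.8 dB

44.8 dB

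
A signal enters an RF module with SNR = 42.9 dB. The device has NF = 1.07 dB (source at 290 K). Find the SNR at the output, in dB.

41.83 dB

By definition F = SNR_in/SNR_out, so in dB: SNR_out = SNR_in − NF
SNR_out = 42.9 − 1.07 = 41.83 dB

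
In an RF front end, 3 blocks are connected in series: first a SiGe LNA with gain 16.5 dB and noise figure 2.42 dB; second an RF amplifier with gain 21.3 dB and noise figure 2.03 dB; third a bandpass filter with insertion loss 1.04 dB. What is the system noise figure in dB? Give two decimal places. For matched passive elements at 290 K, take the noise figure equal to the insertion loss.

Convert to linear (a loss of L dB is a gain of −L dB): F_i = 10^(NF_i/10), G_i = 10^(G_i,dB/10)
  Stage 1: F_1 = 10^(2.42/10) = 1.746, G_1 = 10^(16.5/10) = 44.67
  Stage 2: F_2 = 10^(2.03/10) = 1.596, G_2 = 10^(21.3/10) = 134.9
  Stage 3: F_3 = 10^(1.04/10) = 1.271, G_3 = 10^(−1.04/10) = 0.7870
Friis cascade:
  F = 1.746 + (1.596 − 1)/44.67 + (1.271 − 1)/6026 = 1.759
NF = 10 log₁₀(1.759) = 2.45 dB

2.45 dB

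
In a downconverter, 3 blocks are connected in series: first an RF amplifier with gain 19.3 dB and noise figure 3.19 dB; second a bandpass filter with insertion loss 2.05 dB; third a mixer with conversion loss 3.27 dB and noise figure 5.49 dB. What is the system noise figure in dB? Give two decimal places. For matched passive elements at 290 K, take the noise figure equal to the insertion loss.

3.30 dB

Convert to linear (a loss of L dB is a gain of −L dB): F_i = 10^(NF_i/10), G_i = 10^(G_i,dB/10)
  Stage 1: F_1 = 10^(3.19/10) = 2.084, G_1 = 10^(19.3/10) = 85.11
  Stage 2: F_2 = 10^(2.05/10) = 1.603, G_2 = 10^(−2.05/10) = 0.6237
  Stage 3: F_3 = 10^(5.49/10) = 3.540, G_3 = 10^(−3.27/10) = 0.4710
Friis cascade:
  F = 2.084 + (1.603 − 1)/85.11 + (3.540 − 1)/53.09 = 2.139
NF = 10 log₁₀(2.139) = 3.30 dB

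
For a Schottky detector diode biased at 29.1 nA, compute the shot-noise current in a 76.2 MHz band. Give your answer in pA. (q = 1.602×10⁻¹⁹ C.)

I_n = √(2qI·B)
2qI·B = 2 × 1.602×10⁻¹⁹ × 2.91×10⁻⁸ × 7.62×10⁷ = 7.10×10⁻¹⁹ A²
I_n = √(7.10×10⁻¹⁹) = 8.43×10⁻¹⁰ A = 843 pA

843 pA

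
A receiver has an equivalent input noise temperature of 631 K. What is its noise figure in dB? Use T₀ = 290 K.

F = 1 + T_e/T₀ = 1 + 631/290 = 3.17586
NF = 10 log₁₀(3.17586) = 5.02 dB

5.02 dB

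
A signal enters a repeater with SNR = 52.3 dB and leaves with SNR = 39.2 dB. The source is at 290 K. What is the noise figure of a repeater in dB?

NF (dB) = SNR_in(dB) − SNR_out(dB) when the source is at T₀
NF = 52.3 − 39.2 = 13.1 dB

13.1 dB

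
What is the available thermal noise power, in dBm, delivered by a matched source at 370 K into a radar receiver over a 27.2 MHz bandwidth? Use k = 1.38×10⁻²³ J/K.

P_n = kTB = 1.38×10⁻²³ × 370 × 2.72×10⁷ = 1.39×10⁻¹³ W
In dBm: 10 log₁₀(1.39×10⁻¹³ / 10⁻³) = −98.6 dBm

−98.6 dBm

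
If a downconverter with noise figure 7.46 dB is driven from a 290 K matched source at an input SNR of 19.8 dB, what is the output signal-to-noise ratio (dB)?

By definition F = SNR_in/SNR_out, so in dB: SNR_out = SNR_in − NF
SNR_out = 19.8 − 7.46 = 12.34 dB

12.34 dB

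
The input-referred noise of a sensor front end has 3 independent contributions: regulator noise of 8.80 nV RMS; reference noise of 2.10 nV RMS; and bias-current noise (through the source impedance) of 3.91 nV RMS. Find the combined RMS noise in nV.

Uncorrelated sources add in power (mean-square): V_tot = √(ΣV_i²)
V_tot = √[(8.80×10⁻⁹)² + (2.10×10⁻⁹)² + (3.91×10⁻⁹)²] = 9.86×10⁻⁹ V = 9.86 nV

9.86 nV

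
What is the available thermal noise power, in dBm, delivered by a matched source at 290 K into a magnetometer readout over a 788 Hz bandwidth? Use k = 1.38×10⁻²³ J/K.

−145.0 dBm

P_n = kTB = 1.38×10⁻²³ × 290 × 7.88×10² = 3.15×10⁻¹⁸ W
In dBm: 10 log₁₀(3.15×10⁻¹⁸ / 10⁻³) = −145.0 dBm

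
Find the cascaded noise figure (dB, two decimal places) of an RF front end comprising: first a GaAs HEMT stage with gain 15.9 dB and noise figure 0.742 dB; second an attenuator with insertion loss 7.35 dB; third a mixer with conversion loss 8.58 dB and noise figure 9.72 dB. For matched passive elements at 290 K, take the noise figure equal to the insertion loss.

3.93 dB

Convert to linear (a loss of L dB is a gain of −L dB): F_i = 10^(NF_i/10), G_i = 10^(G_i,dB/10)
  Stage 1: F_1 = 10^(0.742/10) = 1.186, G_1 = 10^(15.9/10) = 38.90
  Stage 2: F_2 = 10^(7.35/10) = 5.433, G_2 = 10^(−7.35/10) = 0.1841
  Stage 3: F_3 = 10^(9.72/10) = 9.376, G_3 = 10^(−8.58/10) = 0.1387
Friis cascade:
  F = 1.186 + (5.433 − 1)/38.90 + (9.376 − 1)/7.161 = 2.470
NF = 10 log₁₀(2.470) = 3.93 dB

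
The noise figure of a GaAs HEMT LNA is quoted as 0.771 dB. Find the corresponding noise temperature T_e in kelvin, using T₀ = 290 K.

56.3 K

F = 10^(0.771/10) = 1.19426
T_e = (F − 1)·T₀ = (1.19426 − 1) × 290 = 56.3 K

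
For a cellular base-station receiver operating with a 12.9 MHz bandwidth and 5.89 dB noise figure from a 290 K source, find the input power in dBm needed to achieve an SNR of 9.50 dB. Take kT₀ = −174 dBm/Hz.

−87.5 dBm

Sensitivity = −174 + 10 log₁₀(B) + NF + SNR_min
= −174 + 71.11 + 5.89 + 9.50
= −87.50 dBm → −87.5 dBm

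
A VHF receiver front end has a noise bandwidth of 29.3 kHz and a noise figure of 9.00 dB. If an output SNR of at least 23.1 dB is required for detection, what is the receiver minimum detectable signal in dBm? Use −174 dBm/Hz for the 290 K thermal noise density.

−97.2 dBm

Sensitivity = −174 + 10 log₁₀(B) + NF + SNR_min
= −174 + 44.67 + 9.00 + 23.1
= −97.23 dBm → −97.2 dBm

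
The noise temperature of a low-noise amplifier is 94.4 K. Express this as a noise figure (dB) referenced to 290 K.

F = 1 + T_e/T₀ = 1 + 94.4/290 = 1.32552
NF = 10 log₁₀(1.32552) = 1.22 dB

1.22 dB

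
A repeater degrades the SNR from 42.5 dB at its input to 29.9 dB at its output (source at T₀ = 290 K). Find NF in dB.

12.6 dB

NF (dB) = SNR_in(dB) − SNR_out(dB) when the source is at T₀
NF = 42.5 − 29.9 = 12.6 dB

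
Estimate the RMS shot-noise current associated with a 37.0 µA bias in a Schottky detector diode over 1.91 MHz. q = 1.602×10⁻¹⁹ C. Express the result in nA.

4.76 nA

I_n = √(2qI·B)
2qI·B = 2 × 1.602×10⁻¹⁹ × 3.70×10⁻⁵ × 1.91×10⁶ = 2.26×10⁻¹⁷ A²
I_n = √(2.26×10⁻¹⁷) = 4.76×10⁻⁹ A = 4.76 nA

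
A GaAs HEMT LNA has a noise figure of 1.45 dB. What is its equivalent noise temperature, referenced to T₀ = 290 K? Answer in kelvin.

F = 10^(1.45/10) = 1.39637
T_e = (F − 1)·T₀ = (1.39637 − 1) × 290 = 115 K

115 K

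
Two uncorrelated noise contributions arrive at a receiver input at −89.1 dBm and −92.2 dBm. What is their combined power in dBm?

Convert to linear, add, convert back:
P₁ = 1.23×10⁻¹² W, P₂ = 6.03×10⁻¹³ W
P_tot = 1.83×10⁻¹² W → 10 log₁₀(P_tot / 10⁻³) = −87.4 dBm

−87.4 dBm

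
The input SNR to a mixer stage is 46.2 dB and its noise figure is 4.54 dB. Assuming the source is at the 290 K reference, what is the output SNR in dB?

41.66 dB

By definition F = SNR_in/SNR_out, so in dB: SNR_out = SNR_in − NF
SNR_out = 46.2 − 4.54 = 41.66 dB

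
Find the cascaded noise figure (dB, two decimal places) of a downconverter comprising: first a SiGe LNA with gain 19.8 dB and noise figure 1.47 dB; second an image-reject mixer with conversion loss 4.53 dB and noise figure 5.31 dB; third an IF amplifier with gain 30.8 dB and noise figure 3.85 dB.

Convert to linear (a loss of L dB is a gain of −L dB): F_i = 10^(NF_i/10), G_i = 10^(G_i,dB/10)
  Stage 1: F_1 = 10^(1.47/10) = 1.403, G_1 = 10^(19.8/10) = 95.50
  Stage 2: F_2 = 10^(5.31/10) = 3.396, G_2 = 10^(−4.53/10) = 0.3524
  Stage 3: F_3 = 10^(3.85/10) = 2.427, G_3 = 10^(30.8/10) = 1202
Friis cascade:
  F = 1.403 + (3.396 − 1)/95.50 + (2.427 − 1)/33.65 = 1.470
NF = 10 log₁₀(1.470) = 1.67 dB

1.67 dB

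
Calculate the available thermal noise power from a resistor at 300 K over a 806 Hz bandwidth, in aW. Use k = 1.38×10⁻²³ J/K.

3.34 aW

P_n = kTB = 1.38×10⁻²³ × 300 × 8.06×10² = 3.34×10⁻¹⁸ W = 3.34 aW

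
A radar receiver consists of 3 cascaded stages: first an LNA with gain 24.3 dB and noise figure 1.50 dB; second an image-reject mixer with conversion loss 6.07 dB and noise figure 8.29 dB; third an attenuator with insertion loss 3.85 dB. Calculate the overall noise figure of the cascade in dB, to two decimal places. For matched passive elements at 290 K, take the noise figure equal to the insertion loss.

1.63 dB

Convert to linear (a loss of L dB is a gain of −L dB): F_i = 10^(NF_i/10), G_i = 10^(G_i,dB/10)
  Stage 1: F_1 = 10^(1.50/10) = 1.413, G_1 = 10^(24.3/10) = 269.2
  Stage 2: F_2 = 10^(8.29/10) = 6.745, G_2 = 10^(−6.07/10) = 0.2472
  Stage 3: F_3 = 10^(3.85/10) = 2.427, G_3 = 10^(−3.85/10) = 0.4121
Friis cascade:
  F = 1.413 + (6.745 − 1)/269.2 + (2.427 − 1)/66.53 = 1.455
NF = 10 log₁₀(1.455) = 1.63 dB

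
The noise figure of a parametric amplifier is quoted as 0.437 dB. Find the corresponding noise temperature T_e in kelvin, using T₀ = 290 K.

30.7 K

F = 10^(0.437/10) = 1.10586
T_e = (F − 1)·T₀ = (1.10586 − 1) × 290 = 30.7 K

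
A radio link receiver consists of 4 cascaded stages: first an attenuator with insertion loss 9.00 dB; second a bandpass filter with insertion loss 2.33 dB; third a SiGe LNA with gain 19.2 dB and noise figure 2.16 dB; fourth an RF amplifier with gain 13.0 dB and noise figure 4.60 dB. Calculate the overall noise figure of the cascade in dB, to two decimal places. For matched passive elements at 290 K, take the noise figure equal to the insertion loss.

Convert to linear (a loss of L dB is a gain of −L dB): F_i = 10^(NF_i/10), G_i = 10^(G_i,dB/10)
  Stage 1: F_1 = 10^(9.00/10) = 7.943, G_1 = 10^(−9.00/10) = 0.1259
  Stage 2: F_2 = 10^(2.33/10) = 1.710, G_2 = 10^(−2.33/10) = 0.5848
  Stage 3: F_3 = 10^(2.16/10) = 1.644, G_3 = 10^(19.2/10) = 83.18
  Stage 4: F_4 = 10^(4.60/10) = 2.884, G_4 = 10^(13.0/10) = 19.95
Friis cascade:
  F = 7.943 + (1.710 − 1)/0.1259 + (1.644 − 1)/0.07362 + (2.884 − 1)/6.124 = 22.64
NF = 10 log₁₀(22.64) = 13.55 dB

13.55 dB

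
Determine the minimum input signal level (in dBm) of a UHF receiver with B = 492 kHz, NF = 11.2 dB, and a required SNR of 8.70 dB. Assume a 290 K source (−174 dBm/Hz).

Sensitivity = −174 + 10 log₁₀(B) + NF + SNR_min
= −174 + 56.92 + 11.2 + 8.70
= −97.18 dBm → −97.2 dBm

−97.2 dBm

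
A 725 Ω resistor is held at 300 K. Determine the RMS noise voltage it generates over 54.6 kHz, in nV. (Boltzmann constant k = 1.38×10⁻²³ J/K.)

V_n = √(4kTRB)
4kTRB = 4 × 1.38×10⁻²³ × 300 × 7.25×10² × 5.46×10⁴ = 6.56×10⁻¹³ V²
V_n = √(6.56×10⁻¹³) = 8.10×10⁻⁷ V = 810 nV

810 nV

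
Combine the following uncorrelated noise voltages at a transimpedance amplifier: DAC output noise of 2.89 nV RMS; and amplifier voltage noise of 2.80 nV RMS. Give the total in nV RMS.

4.02 nV

Uncorrelated sources add in power (mean-square): V_tot = √(ΣV_i²)
V_tot = √[(2.89×10⁻⁹)² + (2.80×10⁻⁹)²] = 4.02×10⁻⁹ V = 4.02 nV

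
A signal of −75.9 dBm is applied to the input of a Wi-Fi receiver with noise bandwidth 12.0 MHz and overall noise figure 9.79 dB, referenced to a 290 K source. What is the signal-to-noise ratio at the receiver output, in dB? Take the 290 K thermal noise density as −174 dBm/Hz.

17.5 dB

Noise floor: N = −174 + 10 log₁₀(B) + NF
10 log₁₀(1.20×10⁷) = 70.79 dB
N = −174 + 70.79 + 9.79 = −93.42 dBm
SNR = P_sig − N = −75.9 − (−93.42) = 17.52 dB → 17.5 dB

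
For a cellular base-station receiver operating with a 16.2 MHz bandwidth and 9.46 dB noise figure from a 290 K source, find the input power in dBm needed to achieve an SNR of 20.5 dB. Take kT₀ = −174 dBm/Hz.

Sensitivity = −174 + 10 log₁₀(B) + NF + SNR_min
= −174 + 72.1 + 9.46 + 20.5
= −71.94 dBm → −71.9 dBm

−71.9 dBm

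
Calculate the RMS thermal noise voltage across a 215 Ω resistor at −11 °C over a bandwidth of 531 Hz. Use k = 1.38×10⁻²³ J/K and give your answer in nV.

40.6 nV

T = −11 °C + 273.15 = 262.15 K
V_n = √(4kTRB)
4kTRB = 4 × 1.38×10⁻²³ × 262.15 × 2.15×10² × 5.31×10² = 1.65×10⁻¹⁵ V²
V_n = √(1.65×10⁻¹⁵) = 4.06×10⁻⁸ V = 40.6 nV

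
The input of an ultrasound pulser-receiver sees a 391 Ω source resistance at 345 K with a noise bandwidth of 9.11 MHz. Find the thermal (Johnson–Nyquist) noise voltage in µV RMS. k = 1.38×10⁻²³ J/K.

V_n = √(4kTRB)
4kTRB = 4 × 1.38×10⁻²³ × 345 × 3.91×10² × 9.11×10⁶ = 6.78×10⁻¹¹ V²
V_n = √(6.78×10⁻¹¹) = 8.24×10⁻⁶ V = 8.24 µV

8.24 µV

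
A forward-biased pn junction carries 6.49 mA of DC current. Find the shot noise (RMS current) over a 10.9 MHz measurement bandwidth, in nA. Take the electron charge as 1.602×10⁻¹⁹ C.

I_n = √(2qI·B)
2qI·B = 2 × 1.602×10⁻¹⁹ × 6.49×10⁻³ × 1.09×10⁷ = 2.27×10⁻¹⁴ A²
I_n = √(2.27×10⁻¹⁴) = 1.51×10⁻⁷ A = 151 nA

151 nA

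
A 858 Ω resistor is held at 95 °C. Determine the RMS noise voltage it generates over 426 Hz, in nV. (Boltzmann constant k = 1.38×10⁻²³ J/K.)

86.2 nV

T = 95 °C + 273.15 = 368.15 K
V_n = √(4kTRB)
4kTRB = 4 × 1.38×10⁻²³ × 368.15 × 8.58×10² × 4.26×10² = 7.43×10⁻¹⁵ V²
V_n = √(7.43×10⁻¹⁵) = 8.62×10⁻⁸ V = 86.2 nV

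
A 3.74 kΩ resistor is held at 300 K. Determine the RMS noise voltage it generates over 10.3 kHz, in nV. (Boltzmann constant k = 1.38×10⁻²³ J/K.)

799 nV

V_n = √(4kTRB)
4kTRB = 4 × 1.38×10⁻²³ × 300 × 3.74×10³ × 1.03×10⁴ = 6.38×10⁻¹³ V²
V_n = √(6.38×10⁻¹³) = 7.99×10⁻⁷ V = 799 nV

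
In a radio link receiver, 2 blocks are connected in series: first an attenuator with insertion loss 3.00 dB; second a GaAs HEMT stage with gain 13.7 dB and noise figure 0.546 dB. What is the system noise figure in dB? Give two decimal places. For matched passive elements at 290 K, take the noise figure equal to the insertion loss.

3.55 dB

Convert to linear (a loss of L dB is a gain of −L dB): F_i = 10^(NF_i/10), G_i = 10^(G_i,dB/10)
  Stage 1: F_1 = 10^(3.00/10) = 1.995, G_1 = 10^(−3.00/10) = 0.5012
  Stage 2: F_2 = 10^(0.546/10) = 1.134, G_2 = 10^(13.7/10) = 23.44
Friis cascade:
  F = 1.995 + (1.134 − 1)/0.5012 = 2.263
NF = 10 log₁₀(2.263) = 3.55 dB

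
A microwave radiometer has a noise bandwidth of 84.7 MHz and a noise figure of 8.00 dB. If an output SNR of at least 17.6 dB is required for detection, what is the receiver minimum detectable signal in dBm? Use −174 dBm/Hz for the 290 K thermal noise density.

Sensitivity = −174 + 10 log₁₀(B) + NF + SNR_min
= −174 + 79.28 + 8.00 + 17.6
= −69.12 dBm → −69.1 dBm

−69.1 dBm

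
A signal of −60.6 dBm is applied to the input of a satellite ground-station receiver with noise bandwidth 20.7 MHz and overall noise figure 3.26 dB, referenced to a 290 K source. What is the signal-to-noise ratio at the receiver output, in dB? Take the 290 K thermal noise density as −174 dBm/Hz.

Noise floor: N = −174 + 10 log₁₀(B) + NF
10 log₁₀(2.07×10⁷) = 73.16 dB
N = −174 + 73.16 + 3.26 = −97.58 dBm
SNR = P_sig − N = −60.6 − (−97.58) = 36.98 dB → 37.0 dB

37.0 dB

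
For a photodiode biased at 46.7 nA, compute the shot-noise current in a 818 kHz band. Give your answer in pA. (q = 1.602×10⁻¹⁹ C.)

111 pA

I_n = √(2qI·B)
2qI·B = 2 × 1.602×10⁻¹⁹ × 4.67×10⁻⁸ × 8.18×10⁵ = 1.22×10⁻²⁰ A²
I_n = √(1.22×10⁻²⁰) = 1.11×10⁻¹⁰ A = 111 pA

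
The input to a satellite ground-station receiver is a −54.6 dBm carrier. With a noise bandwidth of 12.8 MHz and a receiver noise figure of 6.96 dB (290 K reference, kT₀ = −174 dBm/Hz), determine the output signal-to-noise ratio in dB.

Noise floor: N = −174 + 10 log₁₀(B) + NF
10 log₁₀(1.28×10⁷) = 71.07 dB
N = −174 + 71.07 + 6.96 = −95.97 dBm
SNR = P_sig − N = −54.6 − (−95.97) = 41.37 dB → 41.4 dB

41.4 dB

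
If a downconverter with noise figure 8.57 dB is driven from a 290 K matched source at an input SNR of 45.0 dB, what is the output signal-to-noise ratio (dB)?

By definition F = SNR_in/SNR_out, so in dB: SNR_out = SNR_in − NF
SNR_out = 45.0 − 8.57 = 36.43 dB

36.43 dB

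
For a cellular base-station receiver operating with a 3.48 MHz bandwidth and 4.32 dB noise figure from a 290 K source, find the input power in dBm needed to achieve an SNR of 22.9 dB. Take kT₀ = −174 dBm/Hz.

−81.4 dBm

Sensitivity = −174 + 10 log₁₀(B) + NF + SNR_min
= −174 + 65.42 + 4.32 + 22.9
= −81.36 dBm → −81.4 dBm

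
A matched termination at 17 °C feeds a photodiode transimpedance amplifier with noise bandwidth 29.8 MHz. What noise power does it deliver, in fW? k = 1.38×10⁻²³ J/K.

119 fW

T = 17 °C + 273.15 = 290.15 K
P_n = kTB = 1.38×10⁻²³ × 290.15 × 2.98×10⁷ = 1.19×10⁻¹³ W = 119 fW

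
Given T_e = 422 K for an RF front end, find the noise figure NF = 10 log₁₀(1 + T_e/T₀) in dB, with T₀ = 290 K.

F = 1 + T_e/T₀ = 1 + 422/290 = 2.45517
NF = 10 log₁₀(2.45517) = 3.90 dB

3.90 dB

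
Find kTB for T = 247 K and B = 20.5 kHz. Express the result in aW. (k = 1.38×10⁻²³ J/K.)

69.9 aW

P_n = kTB = 1.38×10⁻²³ × 247 × 2.05×10⁴ = 6.99×10⁻¹⁷ W = 69.9 aW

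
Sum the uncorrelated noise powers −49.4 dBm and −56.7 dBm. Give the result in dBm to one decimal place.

Convert to linear, add, convert back:
P₁ = 1.15×10⁻⁸ W, P₂ = 2.14×10⁻⁹ W
P_tot = 1.36×10⁻⁸ W → 10 log₁₀(P_tot / 10⁻³) = −48.7 dBm

−48.7 dBm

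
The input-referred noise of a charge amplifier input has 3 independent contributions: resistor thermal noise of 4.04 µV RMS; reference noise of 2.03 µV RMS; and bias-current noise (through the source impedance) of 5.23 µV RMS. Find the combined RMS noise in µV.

Uncorrelated sources add in power (mean-square): V_tot = √(ΣV_i²)
V_tot = √[(4.04×10⁻⁶)² + (2.03×10⁻⁶)² + (5.23×10⁻⁶)²] = 6.91×10⁻⁶ V = 6.91 µV

6.91 µV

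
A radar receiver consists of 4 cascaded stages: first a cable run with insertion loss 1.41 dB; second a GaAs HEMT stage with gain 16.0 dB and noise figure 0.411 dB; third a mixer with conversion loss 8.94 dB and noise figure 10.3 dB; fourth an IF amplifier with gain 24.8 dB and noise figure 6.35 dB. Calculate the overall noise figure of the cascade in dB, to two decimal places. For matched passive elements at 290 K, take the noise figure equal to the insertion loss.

4.41 dB

Convert to linear (a loss of L dB is a gain of −L dB): F_i = 10^(NF_i/10), G_i = 10^(G_i,dB/10)
  Stage 1: F_1 = 10^(1.41/10) = 1.384, G_1 = 10^(−1.41/10) = 0.7228
  Stage 2: F_2 = 10^(0.411/10) = 1.099, G_2 = 10^(16.0/10) = 39.81
  Stage 3: F_3 = 10^(10.3/10) = 10.72, G_3 = 10^(−8.94/10) = 0.1276
  Stage 4: F_4 = 10^(6.35/10) = 4.315, G_4 = 10^(24.8/10) = 302.0
Friis cascade:
  F = 1.384 + (1.099 − 1)/0.7228 + (10.72 − 1)/28.77 + (4.315 − 1)/3.673 = 2.761
NF = 10 log₁₀(2.761) = 4.41 dB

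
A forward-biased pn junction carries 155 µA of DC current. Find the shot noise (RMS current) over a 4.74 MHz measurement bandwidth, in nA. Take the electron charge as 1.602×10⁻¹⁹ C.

I_n = √(2qI·B)
2qI·B = 2 × 1.602×10⁻¹⁹ × 1.55×10⁻⁴ × 4.74×10⁶ = 2.35×10⁻¹⁶ A²
I_n = √(2.35×10⁻¹⁶) = 1.53×10⁻⁸ A = 15.3 nA

15.3 nA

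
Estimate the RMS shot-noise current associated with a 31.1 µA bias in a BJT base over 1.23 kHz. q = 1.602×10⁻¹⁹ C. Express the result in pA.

I_n = √(2qI·B)
2qI·B = 2 × 1.602×10⁻¹⁹ × 3.11×10⁻⁵ × 1.23×10³ = 1.23×10⁻²⁰ A²
I_n = √(1.23×10⁻²⁰) = 1.11×10⁻¹⁰ A = 111 pA

111 pA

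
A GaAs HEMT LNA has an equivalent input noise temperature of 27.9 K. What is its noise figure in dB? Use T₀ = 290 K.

F = 1 + T_e/T₀ = 1 + 27.9/290 = 1.09621
NF = 10 log₁₀(1.09621) = 0.399 dB

0.399 dB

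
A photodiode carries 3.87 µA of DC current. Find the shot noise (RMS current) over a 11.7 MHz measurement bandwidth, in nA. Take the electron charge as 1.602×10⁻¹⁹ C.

3.81 nA

I_n = √(2qI·B)
2qI·B = 2 × 1.602×10⁻¹⁹ × 3.87×10⁻⁶ × 1.17×10⁷ = 1.45×10⁻¹⁷ A²
I_n = √(1.45×10⁻¹⁷) = 3.81×10⁻⁹ A = 3.81 nA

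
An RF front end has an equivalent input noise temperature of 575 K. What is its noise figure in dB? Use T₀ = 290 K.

4.75 dB

F = 1 + T_e/T₀ = 1 + 575/290 = 2.98276
NF = 10 log₁₀(2.98276) = 4.75 dB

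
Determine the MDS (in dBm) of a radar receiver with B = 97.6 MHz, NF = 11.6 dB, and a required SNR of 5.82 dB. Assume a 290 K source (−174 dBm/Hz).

Sensitivity = −174 + 10 log₁₀(B) + NF + SNR_min
= −174 + 79.89 + 11.6 + 5.82
= −76.69 dBm → −76.7 dBm

−76.7 dBm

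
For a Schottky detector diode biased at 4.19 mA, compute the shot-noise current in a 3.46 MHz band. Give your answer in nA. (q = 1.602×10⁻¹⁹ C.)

I_n = √(2qI·B)
2qI·B = 2 × 1.602×10⁻¹⁹ × 4.19×10⁻³ × 3.46×10⁶ = 4.64×10⁻¹⁵ A²
I_n = √(4.64×10⁻¹⁵) = 6.82×10⁻⁸ A = 68.2 nA

68.2 nA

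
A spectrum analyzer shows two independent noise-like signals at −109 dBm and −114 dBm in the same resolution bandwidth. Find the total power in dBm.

Convert to linear, add, convert back:
P₁ = 1.26×10⁻¹⁴ W, P₂ = 3.98×10⁻¹⁵ W
P_tot = 1.66×10⁻¹⁴ W → 10 log₁₀(P_tot / 10⁻³) = −107.8 dBm

−107.8 dBm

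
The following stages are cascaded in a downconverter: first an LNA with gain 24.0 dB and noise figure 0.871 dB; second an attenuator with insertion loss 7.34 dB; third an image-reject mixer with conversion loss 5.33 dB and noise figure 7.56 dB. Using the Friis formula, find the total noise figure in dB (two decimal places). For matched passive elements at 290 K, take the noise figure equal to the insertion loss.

Convert to linear (a loss of L dB is a gain of −L dB): F_i = 10^(NF_i/10), G_i = 10^(G_i,dB/10)
  Stage 1: F_1 = 10^(0.871/10) = 1.222, G_1 = 10^(24.0/10) = 251.2
  Stage 2: F_2 = 10^(7.34/10) = 5.420, G_2 = 10^(−7.34/10) = 0.1845
  Stage 3: F_3 = 10^(7.56/10) = 5.702, G_3 = 10^(−5.33/10) = 0.2931
Friis cascade:
  F = 1.222 + (5.420 − 1)/251.2 + (5.702 − 1)/46.34 = 1.341
NF = 10 log₁₀(1.341) = 1.27 dB

1.27 dB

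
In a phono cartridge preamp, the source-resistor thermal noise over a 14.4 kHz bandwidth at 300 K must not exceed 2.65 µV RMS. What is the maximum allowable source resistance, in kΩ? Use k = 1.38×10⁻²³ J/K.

29.4 kΩ

Johnson–Nyquist: V_n = √(4kTRB) ⇒ R = V_n² / (4kTB)
4kTB = 4 × 1.38×10⁻²³ × 300 × 1.44×10⁴ = 2.38×10⁻¹⁶
R = (2.65×10⁻⁶)² / 2.38×10⁻¹⁶ = 2.94×10⁴ Ω = 29.4 kΩ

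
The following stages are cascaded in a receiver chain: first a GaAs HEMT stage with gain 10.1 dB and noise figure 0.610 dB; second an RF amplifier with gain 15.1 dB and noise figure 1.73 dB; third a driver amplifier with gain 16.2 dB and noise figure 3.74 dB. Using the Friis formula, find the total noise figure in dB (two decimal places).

Convert to linear (a loss of L dB is a gain of −L dB): F_i = 10^(NF_i/10), G_i = 10^(G_i,dB/10)
  Stage 1: F_1 = 10^(0.610/10) = 1.151, G_1 = 10^(10.1/10) = 10.23
  Stage 2: F_2 = 10^(1.73/10) = 1.489, G_2 = 10^(15.1/10) = 32.36
  Stage 3: F_3 = 10^(3.74/10) = 2.366, G_3 = 10^(16.2/10) = 41.69
Friis cascade:
  F = 1.151 + (1.489 − 1)/10.23 + (2.366 − 1)/331.1 = 1.203
NF = 10 log₁₀(1.203) = 0.80 dB

0.80 dB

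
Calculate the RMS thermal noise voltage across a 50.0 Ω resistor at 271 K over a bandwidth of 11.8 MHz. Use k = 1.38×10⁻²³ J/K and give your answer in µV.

V_n = √(4kTRB)
4kTRB = 4 × 1.38×10⁻²³ × 271 × 5.00×10¹ × 1.18×10⁷ = 8.83×10⁻¹² V²
V_n = √(8.83×10⁻¹²) = 2.97×10⁻⁶ V = 2.97 µV

2.97 µV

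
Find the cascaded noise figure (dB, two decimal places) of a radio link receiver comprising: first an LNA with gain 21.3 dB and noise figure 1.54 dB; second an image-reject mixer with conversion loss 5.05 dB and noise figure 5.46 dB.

1.60 dB

Convert to linear (a loss of L dB is a gain of −L dB): F_i = 10^(NF_i/10), G_i = 10^(G_i,dB/10)
  Stage 1: F_1 = 10^(1.54/10) = 1.426, G_1 = 10^(21.3/10) = 134.9
  Stage 2: F_2 = 10^(5.46/10) = 3.516, G_2 = 10^(−5.05/10) = 0.3126
Friis cascade:
  F = 1.426 + (3.516 − 1)/134.9 = 1.444
NF = 10 log₁₀(1.444) = 1.60 dB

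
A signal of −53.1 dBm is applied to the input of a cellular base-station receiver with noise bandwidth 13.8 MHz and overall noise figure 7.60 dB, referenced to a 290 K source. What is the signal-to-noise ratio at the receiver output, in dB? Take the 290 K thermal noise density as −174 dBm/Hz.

41.9 dB

Noise floor: N = −174 + 10 log₁₀(B) + NF
10 log₁₀(1.38×10⁷) = 71.4 dB
N = −174 + 71.4 + 7.60 = −95.00 dBm
SNR = P_sig − N = −53.1 − (−95.00) = 41.90 dB → 41.9 dB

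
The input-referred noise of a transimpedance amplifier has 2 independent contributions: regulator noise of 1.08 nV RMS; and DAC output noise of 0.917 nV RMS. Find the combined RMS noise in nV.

1.42 nV

Uncorrelated sources add in power (mean-square): V_tot = √(ΣV_i²)
V_tot = √[(1.08×10⁻⁹)² + (9.17×10⁻¹⁰)²] = 1.42×10⁻⁹ V = 1.42 nV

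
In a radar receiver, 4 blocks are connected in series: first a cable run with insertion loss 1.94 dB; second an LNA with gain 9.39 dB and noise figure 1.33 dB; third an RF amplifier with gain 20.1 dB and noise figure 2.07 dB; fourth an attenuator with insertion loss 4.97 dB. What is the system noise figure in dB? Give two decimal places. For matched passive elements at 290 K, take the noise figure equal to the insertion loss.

3.50 dB

Convert to linear (a loss of L dB is a gain of −L dB): F_i = 10^(NF_i/10), G_i = 10^(G_i,dB/10)
  Stage 1: F_1 = 10^(1.94/10) = 1.563, G_1 = 10^(−1.94/10) = 0.6397
  Stage 2: F_2 = 10^(1.33/10) = 1.358, G_2 = 10^(9.39/10) = 8.690
  Stage 3: F_3 = 10^(2.07/10) = 1.611, G_3 = 10^(20.1/10) = 102.3
  Stage 4: F_4 = 10^(4.97/10) = 3.141, G_4 = 10^(−4.97/10) = 0.3184
Friis cascade:
  F = 1.563 + (1.358 − 1)/0.6397 + (1.611 − 1)/5.559 + (3.141 − 1)/568.9 = 2.237
NF = 10 log₁₀(2.237) = 3.50 dB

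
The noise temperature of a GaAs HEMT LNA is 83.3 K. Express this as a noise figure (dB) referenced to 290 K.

1.10 dB

F = 1 + T_e/T₀ = 1 + 83.3/290 = 1.28724
NF = 10 log₁₀(1.28724) = 1.10 dB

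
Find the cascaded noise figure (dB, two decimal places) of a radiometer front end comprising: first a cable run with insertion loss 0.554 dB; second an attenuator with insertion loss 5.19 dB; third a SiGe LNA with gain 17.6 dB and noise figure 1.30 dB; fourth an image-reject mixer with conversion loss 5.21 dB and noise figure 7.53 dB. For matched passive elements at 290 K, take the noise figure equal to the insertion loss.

Convert to linear (a loss of L dB is a gain of −L dB): F_i = 10^(NF_i/10), G_i = 10^(G_i,dB/10)
  Stage 1: F_1 = 10^(0.554/10) = 1.136, G_1 = 10^(−0.554/10) = 0.8802
  Stage 2: F_2 = 10^(5.19/10) = 3.304, G_2 = 10^(−5.19/10) = 0.3027
  Stage 3: F_3 = 10^(1.30/10) = 1.349, G_3 = 10^(17.6/10) = 57.54
  Stage 4: F_4 = 10^(7.53/10) = 5.662, G_4 = 10^(−5.21/10) = 0.3013
Friis cascade:
  F = 1.136 + (3.304 − 1)/0.8802 + (1.349 − 1)/0.2664 + (5.662 − 1)/15.33 = 5.367
NF = 10 log₁₀(5.367) = 7.30 dB

7.30 dB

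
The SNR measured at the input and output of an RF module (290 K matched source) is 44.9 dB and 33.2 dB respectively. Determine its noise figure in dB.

11.7 dB

NF (dB) = SNR_in(dB) − SNR_out(dB) when the source is at T₀
NF = 44.9 − 33.2 = 11.7 dB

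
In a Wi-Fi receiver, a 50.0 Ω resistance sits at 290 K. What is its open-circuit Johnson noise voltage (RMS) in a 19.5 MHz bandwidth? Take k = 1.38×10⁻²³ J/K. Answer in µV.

3.95 µV

V_n = √(4kTRB)
4kTRB = 4 × 1.38×10⁻²³ × 290 × 5.00×10¹ × 1.95×10⁷ = 1.56×10⁻¹¹ V²
V_n = √(1.56×10⁻¹¹) = 3.95×10⁻⁶ V = 3.95 µV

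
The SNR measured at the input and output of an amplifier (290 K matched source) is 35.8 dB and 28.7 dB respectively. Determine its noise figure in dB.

NF (dB) = SNR_in(dB) − SNR_out(dB) when the source is at T₀
NF = 35.8 − 28.7 = 7.1 dB

7.1 dB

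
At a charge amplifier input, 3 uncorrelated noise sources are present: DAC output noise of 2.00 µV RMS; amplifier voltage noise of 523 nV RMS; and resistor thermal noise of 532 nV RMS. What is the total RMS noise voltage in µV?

2.13 µV

Uncorrelated sources add in power (mean-square): V_tot = √(ΣV_i²)
V_tot = √[(2.00×10⁻⁶)² + (5.23×10⁻⁷)² + (5.32×10⁻⁷)²] = 2.13×10⁻⁶ V = 2.13 µV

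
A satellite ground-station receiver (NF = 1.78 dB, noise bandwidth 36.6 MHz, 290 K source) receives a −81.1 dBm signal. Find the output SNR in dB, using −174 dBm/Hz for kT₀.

Noise floor: N = −174 + 10 log₁₀(B) + NF
10 log₁₀(3.66×10⁷) = 75.63 dB
N = −174 + 75.63 + 1.78 = −96.59 dBm
SNR = P_sig − N = −81.1 − (−96.59) = 15.49 dB → 15.5 dB

15.5 dB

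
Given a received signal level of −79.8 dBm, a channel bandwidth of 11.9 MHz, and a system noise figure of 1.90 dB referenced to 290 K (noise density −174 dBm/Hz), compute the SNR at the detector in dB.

21.5 dB

Noise floor: N = −174 + 10 log₁₀(B) + NF
10 log₁₀(1.19×10⁷) = 70.76 dB
N = −174 + 70.76 + 1.90 = −101.34 dBm
SNR = P_sig − N = −79.8 − (−101.34) = 21.54 dB → 21.5 dB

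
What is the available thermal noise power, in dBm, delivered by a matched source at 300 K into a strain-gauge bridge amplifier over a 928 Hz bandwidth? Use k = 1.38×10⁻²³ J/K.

−144.2 dBm

P_n = kTB = 1.38×10⁻²³ × 300 × 9.28×10² = 3.84×10⁻¹⁸ W
In dBm: 10 log₁₀(3.84×10⁻¹⁸ / 10⁻³) = −144.2 dBm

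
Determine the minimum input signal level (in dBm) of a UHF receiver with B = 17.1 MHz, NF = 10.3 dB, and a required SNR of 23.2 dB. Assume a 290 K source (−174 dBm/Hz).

−68.2 dBm

Sensitivity = −174 + 10 log₁₀(B) + NF + SNR_min
= −174 + 72.33 + 10.3 + 23.2
= −68.17 dBm → −68.2 dBm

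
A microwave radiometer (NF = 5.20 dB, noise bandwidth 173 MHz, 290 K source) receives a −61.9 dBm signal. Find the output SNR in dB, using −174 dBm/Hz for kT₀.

Noise floor: N = −174 + 10 log₁₀(B) + NF
10 log₁₀(1.73×10⁸) = 82.38 dB
N = −174 + 82.38 + 5.20 = −86.42 dBm
SNR = P_sig − N = −61.9 − (−86.42) = 24.52 dB → 24.5 dB

24.5 dB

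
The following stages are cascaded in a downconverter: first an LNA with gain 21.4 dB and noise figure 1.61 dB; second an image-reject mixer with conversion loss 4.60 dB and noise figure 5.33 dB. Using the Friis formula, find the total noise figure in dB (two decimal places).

1.66 dB

Convert to linear (a loss of L dB is a gain of −L dB): F_i = 10^(NF_i/10), G_i = 10^(G_i,dB/10)
  Stage 1: F_1 = 10^(1.61/10) = 1.449, G_1 = 10^(21.4/10) = 138.0
  Stage 2: F_2 = 10^(5.33/10) = 3.412, G_2 = 10^(−4.60/10) = 0.3467
Friis cascade:
  F = 1.449 + (3.412 − 1)/138.0 = 1.466
NF = 10 log₁₀(1.466) = 1.66 dB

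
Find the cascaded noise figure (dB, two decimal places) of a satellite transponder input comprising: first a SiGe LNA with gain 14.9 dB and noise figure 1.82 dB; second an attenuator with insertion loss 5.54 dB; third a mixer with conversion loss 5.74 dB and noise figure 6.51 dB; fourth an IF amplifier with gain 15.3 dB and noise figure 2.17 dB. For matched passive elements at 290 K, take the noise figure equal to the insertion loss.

3.60 dB

Convert to linear (a loss of L dB is a gain of −L dB): F_i = 10^(NF_i/10), G_i = 10^(G_i,dB/10)
  Stage 1: F_1 = 10^(1.82/10) = 1.521, G_1 = 10^(14.9/10) = 30.90
  Stage 2: F_2 = 10^(5.54/10) = 3.581, G_2 = 10^(−5.54/10) = 0.2793
  Stage 3: F_3 = 10^(6.51/10) = 4.477, G_3 = 10^(−5.74/10) = 0.2667
  Stage 4: F_4 = 10^(2.17/10) = 1.648, G_4 = 10^(15.3/10) = 33.88
Friis cascade:
  F = 1.521 + (3.581 − 1)/30.90 + (4.477 − 1)/8.630 + (1.648 − 1)/2.301 = 2.289
NF = 10 log₁₀(2.289) = 3.60 dB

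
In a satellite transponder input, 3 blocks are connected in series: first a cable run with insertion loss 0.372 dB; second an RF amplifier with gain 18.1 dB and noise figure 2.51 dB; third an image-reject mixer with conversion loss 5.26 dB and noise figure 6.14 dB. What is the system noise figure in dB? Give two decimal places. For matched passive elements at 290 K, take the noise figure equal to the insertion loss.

3.00 dB

Convert to linear (a loss of L dB is a gain of −L dB): F_i = 10^(NF_i/10), G_i = 10^(G_i,dB/10)
  Stage 1: F_1 = 10^(0.372/10) = 1.089, G_1 = 10^(−0.372/10) = 0.9179
  Stage 2: F_2 = 10^(2.51/10) = 1.782, G_2 = 10^(18.1/10) = 64.57
  Stage 3: F_3 = 10^(6.14/10) = 4.111, G_3 = 10^(−5.26/10) = 0.2979
Friis cascade:
  F = 1.089 + (1.782 − 1)/0.9179 + (4.111 − 1)/59.27 = 1.994
NF = 10 log₁₀(1.994) = 3.00 dB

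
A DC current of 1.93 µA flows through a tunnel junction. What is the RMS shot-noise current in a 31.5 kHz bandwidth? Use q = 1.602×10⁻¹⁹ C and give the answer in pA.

I_n = √(2qI·B)
2qI·B = 2 × 1.602×10⁻¹⁹ × 1.93×10⁻⁶ × 3.15×10⁴ = 1.95×10⁻²⁰ A²
I_n = √(1.95×10⁻²⁰) = 1.40×10⁻¹⁰ A = 140 pA

140 pA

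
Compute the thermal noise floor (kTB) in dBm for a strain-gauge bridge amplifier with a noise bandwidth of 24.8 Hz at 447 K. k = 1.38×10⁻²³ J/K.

P_n = kTB = 1.38×10⁻²³ × 447 × 2.48×10¹ = 1.53×10⁻¹⁹ W
In dBm: 10 log₁₀(1.53×10⁻¹⁹ / 10⁻³) = −158.2 dBm

−158.2 dBm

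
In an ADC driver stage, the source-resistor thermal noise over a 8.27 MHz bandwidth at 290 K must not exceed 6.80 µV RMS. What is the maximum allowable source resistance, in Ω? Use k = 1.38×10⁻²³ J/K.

Johnson–Nyquist: V_n = √(4kTRB) ⇒ R = V_n² / (4kTB)
4kTB = 4 × 1.38×10⁻²³ × 290 × 8.27×10⁶ = 1.32×10⁻¹³
R = (6.80×10⁻⁶)² / 1.32×10⁻¹³ = 3.49×10² Ω = 349 Ω

349 Ω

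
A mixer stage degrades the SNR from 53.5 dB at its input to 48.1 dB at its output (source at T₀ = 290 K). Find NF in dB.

5.4 dB

NF (dB) = SNR_in(dB) − SNR_out(dB) when the source is at T₀
NF = 53.5 − 48.1 = 5.4 dB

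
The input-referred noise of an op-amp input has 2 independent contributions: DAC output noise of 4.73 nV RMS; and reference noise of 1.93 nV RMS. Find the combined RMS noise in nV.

Uncorrelated sources add in power (mean-square): V_tot = √(ΣV_i²)
V_tot = √[(4.73×10⁻⁹)² + (1.93×10⁻⁹)²] = 5.11×10⁻⁹ V = 5.11 nV

5.11 nV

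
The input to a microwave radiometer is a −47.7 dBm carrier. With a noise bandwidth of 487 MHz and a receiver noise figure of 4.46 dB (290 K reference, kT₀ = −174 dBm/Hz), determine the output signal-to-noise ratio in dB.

Noise floor: N = −174 + 10 log₁₀(B) + NF
10 log₁₀(4.87×10⁸) = 86.88 dB
N = −174 + 86.88 + 4.46 = −82.66 dBm
SNR = P_sig − N = −47.7 − (−82.66) = 34.96 dB → 35.0 dB

35.0 dB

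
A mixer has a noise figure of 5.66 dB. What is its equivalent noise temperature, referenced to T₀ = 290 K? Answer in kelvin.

778 K

F = 10^(5.66/10) = 3.68129
T_e = (F − 1)·T₀ = (3.68129 − 1) × 290 = 778 K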